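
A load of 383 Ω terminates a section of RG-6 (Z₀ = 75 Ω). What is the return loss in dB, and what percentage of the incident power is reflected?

Γ = (383 − 75)/(383 + 75) = 0.672
RL = −20·log₁₀(0.672) = 3.45 dB
P_refl/P_inc = |Γ|² = 0.452

RL ≈ 3.45 dB; 45.2% of incident power reflected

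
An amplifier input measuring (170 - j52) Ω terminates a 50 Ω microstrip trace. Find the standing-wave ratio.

VSWR ≈ 3.75

Γ = (Z_L − Z_0)/(Z_L + Z_0) = (120 − j52)/(220 − j52)
|Γ| = 131/226 = 0.579
VSWR = (1 + |Γ|)/(1 − |Γ|) = 1.58/0.421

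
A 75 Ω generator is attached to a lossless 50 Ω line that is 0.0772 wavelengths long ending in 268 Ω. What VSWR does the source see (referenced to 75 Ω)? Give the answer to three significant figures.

βl = 2π × 0.0772 = 27.8°
tan(βl) = 0.527
Z_in = Z_0·(Z_L + jZ_0·tanβl)/(Z_0 + jZ_L·tanβl) = 38.1 − j81.4 Ω
Γ_s = (Z_in − Z_s)/(Z_in + Z_s) = (-36.9 − j81.4)/(113 − j81.4), |Γ_s| = 0.641
VSWR = (1 + |Γ_s|)/(1 − |Γ_s|)

VSWR ≈ 4.57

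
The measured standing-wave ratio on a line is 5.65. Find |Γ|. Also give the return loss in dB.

|Γ| = (S − 1)/(S + 1) = (5.65 − 1)/(5.65 + 1) = 4.65/6.65
RL = −20·log₁₀|Γ| = −20·log₁₀(0.699)

|Γ| ≈ 0.699; return loss ≈ 3.11 dB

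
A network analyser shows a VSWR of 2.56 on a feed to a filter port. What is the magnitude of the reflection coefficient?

|Γ| = (S − 1)/(S + 1) = (2.56 − 1)/(2.56 + 1) = 1.56/3.56

|Γ| ≈ 0.438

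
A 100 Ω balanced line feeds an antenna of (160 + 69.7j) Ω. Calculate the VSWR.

Γ = (Z_L − Z_0)/(Z_L + Z_0) = (60 + j69.7)/(260 + j69.7)
|Γ| = 92/269 = 0.342
VSWR = (1 + |Γ|)/(1 − |Γ|) = 1.34/0.658

VSWR ≈ 2.04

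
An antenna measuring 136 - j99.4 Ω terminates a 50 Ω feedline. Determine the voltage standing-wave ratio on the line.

VSWR ≈ 4.31

Γ = (Z_L − Z_0)/(Z_L + Z_0) = (86 − j99.4)/(186 − j99.4)
|Γ| = 131/211 = 0.623
VSWR = (1 + |Γ|)/(1 − |Γ|) = 1.62/0.377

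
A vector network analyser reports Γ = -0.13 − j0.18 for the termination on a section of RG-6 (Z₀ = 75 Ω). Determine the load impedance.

Z_L = Z_0·(1 + Γ)/(1 − Γ) = 75·(0.87 − j0.18)/(1.13 + j0.18)

Z_L ≈ 54.5 − j20.6 Ω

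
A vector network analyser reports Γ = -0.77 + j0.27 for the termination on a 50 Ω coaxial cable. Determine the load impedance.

Z_L = Z_0·(1 + Γ)/(1 − Γ) = 50·(0.23 + j0.27)/(1.77 − j0.27)

Z_L ≈ 5.21 + j8.42 Ω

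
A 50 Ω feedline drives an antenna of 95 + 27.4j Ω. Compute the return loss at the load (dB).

Γ = (45 + j27.4)/(145 + j27.4), |Γ| = 0.357
RL = −20·log₁₀|Γ| = −20·log₁₀(0.357)

RL ≈ 8.95 dB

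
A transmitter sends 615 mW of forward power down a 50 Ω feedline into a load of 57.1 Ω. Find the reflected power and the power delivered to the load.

Γ = (57.1 − 50)/(57.1 + 50) = 0.0663
|Γ|² = 0.00439
P_refl = |Γ|²·P_inc = 2.7 mW, P_del = (1 − |Γ|²)·P_inc = 612 mW

P_reflected ≈ 2.7 mW; P_delivered ≈ 612 mW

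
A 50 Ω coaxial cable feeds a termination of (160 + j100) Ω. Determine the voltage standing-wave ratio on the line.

Γ = (Z_L − Z_0)/(Z_L + Z_0) = (110 + j100)/(210 + j100)
|Γ| = 149/233 = 0.639
VSWR = (1 + |Γ|)/(1 − |Γ|) = 1.64/0.361

VSWR ≈ 4.54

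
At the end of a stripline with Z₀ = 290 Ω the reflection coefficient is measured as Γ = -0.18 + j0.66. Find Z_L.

Z_L = Z_0·(1 + Γ)/(1 − Γ) = 290·(0.82 + j0.66)/(1.18 − j0.66)

Z_L ≈ 84.4 + j209 Ω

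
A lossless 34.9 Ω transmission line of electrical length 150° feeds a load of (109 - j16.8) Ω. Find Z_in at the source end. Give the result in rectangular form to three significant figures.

Z_in ≈ 38.5 + j45 Ω

tan(βl) = tan(150°) = -0.577
Z_in = Z_0·(Z_L + jZ_0·tanβl)/(Z_0 + jZ_L·tanβl)
     = 34.9·(109 − j36.9)/(25.2 − j62.9)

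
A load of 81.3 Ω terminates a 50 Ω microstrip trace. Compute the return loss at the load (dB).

RL ≈ 12.5 dB

Γ = (81.3 − 50)/(81.3 + 50) = 0.238
RL = −20·log₁₀|Γ| = −20·log₁₀(0.238)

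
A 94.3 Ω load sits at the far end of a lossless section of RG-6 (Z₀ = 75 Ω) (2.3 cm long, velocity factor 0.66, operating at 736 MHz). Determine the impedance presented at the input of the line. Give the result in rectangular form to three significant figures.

λ = v/f = 0.66·c / 736 MHz = 0.269 m
βl = 2π·l/λ = 2π × 0.0855 = 30.8°
tan(βl) = tan(30.8°) = 0.596
Z_in = Z_0·(Z_L + jZ_0·tanβl)/(Z_0 + jZ_L·tanβl)
     = 75·(94.3 + j44.7)/(75 + j56.2)

Z_in ≈ 81.9 − j16.6 Ω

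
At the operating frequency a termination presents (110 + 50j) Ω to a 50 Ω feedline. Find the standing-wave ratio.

VSWR ≈ 2.74

Γ = (Z_L − Z_0)/(Z_L + Z_0) = (60 + j50)/(160 + j50)
|Γ| = 78.1/168 = 0.466
VSWR = (1 + |Γ|)/(1 − |Γ|) = 1.47/0.534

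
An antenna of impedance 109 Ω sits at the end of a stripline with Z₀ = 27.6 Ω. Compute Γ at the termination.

Γ = (Z_L − Z_0)/(Z_L + Z_0) = (109 − 27.6)/(109 + 27.6) = 81.4/136.6

Γ = 0.596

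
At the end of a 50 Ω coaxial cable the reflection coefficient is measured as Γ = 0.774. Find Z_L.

Z_L = Z_0·(1 + Γ)/(1 − Γ) = 50·(1.77)/(0.226)

Z_L ≈ 392 Ω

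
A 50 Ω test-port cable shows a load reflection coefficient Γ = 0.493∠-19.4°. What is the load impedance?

Z_L = Z_0·(1 + Γ)/(1 − Γ) = 50·(1.47 − j0.164)/(0.535 + j0.164)

Z_L ≈ 121 − j52.3 Ω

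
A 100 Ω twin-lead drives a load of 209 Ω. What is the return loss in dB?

Γ = (209 − 100)/(209 + 100) = 0.353
RL = −20·log₁₀|Γ| = −20·log₁₀(0.353)

RL ≈ 9.05 dB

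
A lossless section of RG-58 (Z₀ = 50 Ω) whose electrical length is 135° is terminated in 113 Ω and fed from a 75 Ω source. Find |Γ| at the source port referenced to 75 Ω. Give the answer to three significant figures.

tan(βl) = -1
Z_in = Z_0·(Z_L + jZ_0·tanβl)/(Z_0 + jZ_L·tanβl) = 37 + j33.6 Ω
Γ_s = (Z_in − Z_s)/(Z_in + Z_s) = (-38 + j33.6)/(112 + j33.6), |Γ_s| = 0.434

|Γ| ≈ 0.434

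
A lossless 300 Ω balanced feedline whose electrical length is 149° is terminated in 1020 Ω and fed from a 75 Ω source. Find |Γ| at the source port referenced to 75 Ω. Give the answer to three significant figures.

|Γ| ≈ 0.826

tan(βl) = -0.601
Z_in = Z_0·(Z_L + jZ_0·tanβl)/(Z_0 + jZ_L·tanβl) = 268 + j368 Ω
Γ_s = (Z_in − Z_s)/(Z_in + Z_s) = (193 + j368)/(343 + j368), |Γ_s| = 0.826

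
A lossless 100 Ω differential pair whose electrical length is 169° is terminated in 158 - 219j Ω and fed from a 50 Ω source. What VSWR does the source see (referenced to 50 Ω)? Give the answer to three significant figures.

tan(βl) = -0.194
Z_in = Z_0·(Z_L + jZ_0·tanβl)/(Z_0 + jZ_L·tanβl) = 387 − j208 Ω
Γ_s = (Z_in − Z_s)/(Z_in + Z_s) = (337 − j208)/(437 − j208), |Γ_s| = 0.818
VSWR = (1 + |Γ_s|)/(1 − |Γ_s|)

VSWR ≈ 10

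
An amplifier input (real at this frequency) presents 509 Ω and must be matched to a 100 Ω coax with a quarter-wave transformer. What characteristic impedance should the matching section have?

Z_qwt ≈ 226 Ω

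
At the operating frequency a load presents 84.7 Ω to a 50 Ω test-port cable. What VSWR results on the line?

VSWR ≈ 1.69

Γ = (84.7 − 50)/(84.7 + 50) = 0.258
VSWR = (1 + 0.258)/(1 − 0.258)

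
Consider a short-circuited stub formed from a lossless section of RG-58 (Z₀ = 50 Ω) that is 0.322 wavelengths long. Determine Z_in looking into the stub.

βl = 2π × 0.322 = 116°
tan(βl) = -2.06
For a short-circuited stub, Z_in = jZ_0·tan(βl)

Z_in ≈ −j103 Ω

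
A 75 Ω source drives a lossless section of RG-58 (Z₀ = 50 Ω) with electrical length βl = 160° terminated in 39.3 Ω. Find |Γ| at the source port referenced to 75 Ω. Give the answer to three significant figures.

tan(βl) = -0.364
Z_in = Z_0·(Z_L + jZ_0·tanβl)/(Z_0 + jZ_L·tanβl) = 41.1 − j6.43 Ω
Γ_s = (Z_in − Z_s)/(Z_in + Z_s) = (-33.9 − j6.43)/(116 − j6.43), |Γ_s| = 0.296

|Γ| ≈ 0.296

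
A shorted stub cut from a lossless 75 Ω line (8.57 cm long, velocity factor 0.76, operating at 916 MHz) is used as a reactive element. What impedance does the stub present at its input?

Z_in ≈ −j111 Ω

λ = v/f = 0.76·c / 916 MHz = 0.249 m
βl = 2π·l/λ = 2π × 0.344 = 124°
tan(βl) = -1.49
For a shorted stub, Z_in = jZ_0·tan(βl)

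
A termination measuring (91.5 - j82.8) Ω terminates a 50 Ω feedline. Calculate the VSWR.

Γ = (Z_L − Z_0)/(Z_L + Z_0) = (41.5 − j82.8)/(141.5 − j82.8)
|Γ| = 92.6/164 = 0.565
VSWR = (1 + |Γ|)/(1 − |Γ|) = 1.56/0.435

VSWR ≈ 3.6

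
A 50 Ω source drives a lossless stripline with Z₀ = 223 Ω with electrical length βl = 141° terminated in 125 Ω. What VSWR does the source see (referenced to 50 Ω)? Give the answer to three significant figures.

VSWR ≈ 4.74

tan(βl) = -0.81
Z_in = Z_0·(Z_L + jZ_0·tanβl)/(Z_0 + jZ_L·tanβl) = 172 − j103 Ω
Γ_s = (Z_in − Z_s)/(Z_in + Z_s) = (122 − j103)/(222 − j103), |Γ_s| = 0.652
VSWR = (1 + |Γ_s|)/(1 − |Γ_s|)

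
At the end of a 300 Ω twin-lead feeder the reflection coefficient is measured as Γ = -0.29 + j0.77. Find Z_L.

Z_L ≈ 42.9 + j205 Ω

Z_L = Z_0·(1 + Γ)/(1 − Γ) = 300·(0.71 + j0.77)/(1.29 − j0.77)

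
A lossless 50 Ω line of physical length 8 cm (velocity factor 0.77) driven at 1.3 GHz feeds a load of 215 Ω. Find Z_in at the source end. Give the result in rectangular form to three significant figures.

λ = v/f = 0.77·c / 1.3 GHz = 0.178 m
βl = 2π·l/λ = 2π × 0.45 = 162°
tan(βl) = tan(162°) = -0.323
Z_in = Z_0·(Z_L + jZ_0·tanβl)/(Z_0 + jZ_L·tanβl)
     = 50·(215 − j16.2)/(50 − j69.5)

Z_in ≈ 80.9 + j96.4 Ω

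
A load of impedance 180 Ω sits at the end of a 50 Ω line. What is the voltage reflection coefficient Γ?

Γ = 0.565

Γ = (Z_L − Z_0)/(Z_L + Z_0) = (180 − 50)/(180 + 50) = 130/230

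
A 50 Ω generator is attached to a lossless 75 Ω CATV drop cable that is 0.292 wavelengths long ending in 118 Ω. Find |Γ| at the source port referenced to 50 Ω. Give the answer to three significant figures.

βl = 2π × 0.292 = 105°
tan(βl) = -3.7
Z_in = Z_0·(Z_L + jZ_0·tanβl)/(Z_0 + jZ_L·tanβl) = 49.7 + j11.7 Ω
Γ_s = (Z_in − Z_s)/(Z_in + Z_s) = (-0.316 + j11.7)/(99.7 + j11.7), |Γ_s| = 0.117

|Γ| ≈ 0.117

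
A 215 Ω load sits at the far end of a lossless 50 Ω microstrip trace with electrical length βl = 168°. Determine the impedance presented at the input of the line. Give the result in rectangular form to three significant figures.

tan(βl) = tan(168°) = -0.213
Z_in = Z_0·(Z_L + jZ_0·tanβl)/(Z_0 + jZ_L·tanβl)
     = 50·(215 − j10.6)/(50 − j45.7)

Z_in ≈ 122 + j101 Ω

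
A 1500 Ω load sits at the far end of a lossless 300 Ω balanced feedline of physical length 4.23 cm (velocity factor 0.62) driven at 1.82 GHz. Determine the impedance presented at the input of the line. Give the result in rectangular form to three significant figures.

λ = v/f = 0.62·c / 1.82 GHz = 0.102 m
βl = 2π·l/λ = 2π × 0.414 = 149°
tan(βl) = tan(149°) = -0.601
Z_in = Z_0·(Z_L + jZ_0·tanβl)/(Z_0 + jZ_L·tanβl)
     = 300·(1500 − j180)/(300 − j901)

Z_in ≈ 204 + j432 Ω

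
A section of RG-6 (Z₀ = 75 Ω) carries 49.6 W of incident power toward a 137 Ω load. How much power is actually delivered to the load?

Γ = (137 − 75)/(137 + 75) = 0.292
|Γ|² = 0.0855
P_refl = |Γ|²·P_inc = 4.24 W, P_del = (1 − |Γ|²)·P_inc = 45.4 W

P_delivered ≈ 45.4 W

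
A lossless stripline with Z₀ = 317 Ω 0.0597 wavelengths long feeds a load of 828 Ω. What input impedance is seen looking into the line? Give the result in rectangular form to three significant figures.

βl = 2π × 0.0597 = 21.5°
tan(βl) = tan(21.5°) = 0.394
Z_in = Z_0·(Z_L + jZ_0·tanβl)/(Z_0 + jZ_L·tanβl)
     = 317·(828 + j125)/(317 + j326)

Z_in ≈ 465 − j353 Ω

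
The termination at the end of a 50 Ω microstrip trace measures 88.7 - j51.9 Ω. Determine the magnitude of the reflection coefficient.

|Γ| ≈ 0.437

Γ = (Z_L − Z_0)/(Z_L + Z_0) = (38.7 − j51.9)/(138.7 − j51.9)
|Γ| = 64.7/148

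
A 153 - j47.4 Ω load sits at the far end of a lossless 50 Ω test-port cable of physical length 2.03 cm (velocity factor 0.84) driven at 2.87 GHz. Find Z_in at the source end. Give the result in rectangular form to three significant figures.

λ = v/f = 0.84·c / 2.87 GHz = 0.0878 m
βl = 2π·l/λ = 2π × 0.231 = 83.2°
tan(βl) = tan(83.2°) = 8.42
Z_in = Z_0·(Z_L + jZ_0·tanβl)/(Z_0 + jZ_L·tanβl)
     = 50·(153 + j374)/(449 + j1290)

Z_in ≈ 14.8 − j0.785 Ω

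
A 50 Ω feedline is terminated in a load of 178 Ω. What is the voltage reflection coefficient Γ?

Γ = (Z_L − Z_0)/(Z_L + Z_0) = (178 − 50)/(178 + 50) = 128/228

Γ = 0.561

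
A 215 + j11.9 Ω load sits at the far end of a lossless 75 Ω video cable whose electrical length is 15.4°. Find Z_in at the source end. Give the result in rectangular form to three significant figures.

tan(βl) = tan(15.4°) = 0.275
Z_in = Z_0·(Z_L + jZ_0·tanβl)/(Z_0 + jZ_L·tanβl)
     = 75·(215 + j32.6)/(71.7 + j59.2)

Z_in ≈ 150 − j90.1 Ω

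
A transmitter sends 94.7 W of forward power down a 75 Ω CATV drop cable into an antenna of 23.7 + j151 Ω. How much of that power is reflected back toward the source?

P_reflected ≈ 74 W

|Γ| = |(-51.3 + j151)/(98.7 + j151)| = 0.884
|Γ|² = 0.782
P_refl = |Γ|²·P_inc = 74 W, P_del = (1 − |Γ|²)·P_inc = 20.7 W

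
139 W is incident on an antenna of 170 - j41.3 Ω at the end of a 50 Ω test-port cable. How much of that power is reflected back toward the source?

|Γ| = |(120 − j41.3)/(220 − j41.3)| = 0.567
|Γ|² = 0.321
P_refl = |Γ|²·P_inc = 44.7 W, P_del = (1 − |Γ|²)·P_inc = 94.3 W

P_reflected ≈ 44.7 W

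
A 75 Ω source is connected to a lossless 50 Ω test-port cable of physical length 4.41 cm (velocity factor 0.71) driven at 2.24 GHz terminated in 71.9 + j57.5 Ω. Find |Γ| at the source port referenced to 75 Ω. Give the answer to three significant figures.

λ = v/f = 0.71·c / 2.24 GHz = 0.0951 m
βl = 2π·l/λ = 2π × 0.464 = 167°
tan(βl) = -0.232
Z_in = Z_0·(Z_L + jZ_0·tanβl)/(Z_0 + jZ_L·tanβl) = 44.2 + j47.9 Ω
Γ_s = (Z_in − Z_s)/(Z_in + Z_s) = (-30.8 + j47.9)/(119 + j47.9), |Γ_s| = 0.443

|Γ| ≈ 0.443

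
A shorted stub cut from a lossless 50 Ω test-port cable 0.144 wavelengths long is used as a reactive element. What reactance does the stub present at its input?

βl = 2π × 0.144 = 51.8°
tan(βl) = 1.27
For a shorted stub, Z_in = jZ_0·tan(βl)

X_in ≈ 63.6 Ω (inductive)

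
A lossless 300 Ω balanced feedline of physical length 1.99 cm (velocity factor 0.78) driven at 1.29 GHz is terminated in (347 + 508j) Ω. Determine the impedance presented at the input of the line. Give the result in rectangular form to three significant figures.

Z_in ≈ 547 − j591 Ω

λ = v/f = 0.78·c / 1.29 GHz = 0.181 m
βl = 2π·l/λ = 2π × 0.11 = 39.5°
tan(βl) = tan(39.5°) = 0.824
Z_in = Z_0·(Z_L + jZ_0·tanβl)/(Z_0 + jZ_L·tanβl)
     = 300·(347 + j755)/(-119 + j286)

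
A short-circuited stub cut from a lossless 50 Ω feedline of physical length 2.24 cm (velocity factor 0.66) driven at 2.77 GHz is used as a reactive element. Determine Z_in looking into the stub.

Z_in ≈ −j119 Ω

λ = v/f = 0.66·c / 2.77 GHz = 0.0715 m
βl = 2π·l/λ = 2π × 0.313 = 113°
tan(βl) = -2.38
For a short-circuited stub, Z_in = jZ_0·tan(βl)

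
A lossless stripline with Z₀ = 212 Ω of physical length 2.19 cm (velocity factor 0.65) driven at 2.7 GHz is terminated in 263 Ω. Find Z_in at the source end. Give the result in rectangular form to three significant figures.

λ = v/f = 0.65·c / 2.7 GHz = 0.0722 m
βl = 2π·l/λ = 2π × 0.303 = 109°
tan(βl) = tan(109°) = -2.88
Z_in = Z_0·(Z_L + jZ_0·tanβl)/(Z_0 + jZ_L·tanβl)
     = 212·(263 − j610)/(212 − j757)

Z_in ≈ 178 + j23.9 Ω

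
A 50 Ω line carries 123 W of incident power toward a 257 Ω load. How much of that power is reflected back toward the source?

Γ = (257 − 50)/(257 + 50) = 0.674
|Γ|² = 0.455
P_refl = |Γ|²·P_inc = 55.9 W, P_del = (1 − |Γ|²)·P_inc = 67.1 W

P_reflected ≈ 55.9 W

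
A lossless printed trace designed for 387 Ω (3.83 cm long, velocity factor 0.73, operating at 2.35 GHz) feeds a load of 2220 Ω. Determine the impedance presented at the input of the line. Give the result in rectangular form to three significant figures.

Z_in ≈ 222 + j556 Ω

λ = v/f = 0.73·c / 2.35 GHz = 0.0932 m
βl = 2π·l/λ = 2π × 0.411 = 148°
tan(βl) = tan(148°) = -0.626
Z_in = Z_0·(Z_L + jZ_0·tanβl)/(Z_0 + jZ_L·tanβl)
     = 387·(2220 − j242)/(387 − j1390)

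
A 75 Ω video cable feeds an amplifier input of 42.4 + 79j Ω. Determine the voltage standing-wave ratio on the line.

Γ = (Z_L − Z_0)/(Z_L + Z_0) = (-32.6 + j79)/(117.4 + j79)
|Γ| = 85.5/142 = 0.604
VSWR = (1 + |Γ|)/(1 − |Γ|) = 1.6/0.396

VSWR ≈ 4.05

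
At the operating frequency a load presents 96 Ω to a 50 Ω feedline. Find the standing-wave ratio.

VSWR ≈ 1.92

Γ = (96 − 50)/(96 + 50) = 0.315
VSWR = (1 + 0.315)/(1 − 0.315)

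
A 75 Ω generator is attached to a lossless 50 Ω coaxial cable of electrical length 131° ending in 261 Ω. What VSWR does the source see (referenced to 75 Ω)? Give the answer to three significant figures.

tan(βl) = -1.15
Z_in = Z_0·(Z_L + jZ_0·tanβl)/(Z_0 + jZ_L·tanβl) = 16.4 + j40.7 Ω
Γ_s = (Z_in − Z_s)/(Z_in + Z_s) = (-58.6 + j40.7)/(91.4 + j40.7), |Γ_s| = 0.714
VSWR = (1 + |Γ_s|)/(1 − |Γ_s|)

VSWR ≈ 5.99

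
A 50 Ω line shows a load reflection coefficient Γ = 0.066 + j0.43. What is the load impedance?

Z_L = Z_0·(1 + Γ)/(1 − Γ) = 50·(1.07 + j0.43)/(0.934 − j0.43)

Z_L ≈ 38.3 + j40.7 Ω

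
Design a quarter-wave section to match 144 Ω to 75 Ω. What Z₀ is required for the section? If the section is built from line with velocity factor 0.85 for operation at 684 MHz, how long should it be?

Z_qwt ≈ 104 Ω; length ≈ 9.32 cm

Z_qwt = √(Z_0·R_L) = √(75 × 144) = √10800
λ = 0.85·c/f = 0.373 m, so l = λ/4 = 0.0932 m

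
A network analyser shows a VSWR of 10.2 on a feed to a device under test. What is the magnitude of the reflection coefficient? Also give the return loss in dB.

|Γ| ≈ 0.821; return loss ≈ 1.71 dB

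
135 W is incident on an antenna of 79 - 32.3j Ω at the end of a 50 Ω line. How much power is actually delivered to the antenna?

|Γ| = |(29 − j32.3)/(129 − j32.3)| = 0.326
|Γ|² = 0.107
P_refl = |Γ|²·P_inc = 14.4 W, P_del = (1 − |Γ|²)·P_inc = 121 W

P_delivered ≈ 121 W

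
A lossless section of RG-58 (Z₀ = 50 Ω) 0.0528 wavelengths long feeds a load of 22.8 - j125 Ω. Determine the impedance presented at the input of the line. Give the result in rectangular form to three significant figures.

βl = 2π × 0.0528 = 19°
tan(βl) = tan(19°) = 0.344
Z_in = Z_0·(Z_L + jZ_0·tanβl)/(Z_0 + jZ_L·tanβl)
     = 50·(22.8 − j108)/(93.1 + j7.85)

Z_in ≈ 7.31 − j58.5 Ω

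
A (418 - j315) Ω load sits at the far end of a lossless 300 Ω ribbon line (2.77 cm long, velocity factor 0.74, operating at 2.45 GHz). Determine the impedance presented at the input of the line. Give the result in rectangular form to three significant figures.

λ = v/f = 0.74·c / 2.45 GHz = 0.0906 m
βl = 2π·l/λ = 2π × 0.306 = 110°
tan(βl) = tan(110°) = -2.74
Z_in = Z_0·(Z_L + jZ_0·tanβl)/(Z_0 + jZ_L·tanβl)
     = 300·(418 − j1140)/(-563 − j1150)

Z_in ≈ 196 + j206 Ω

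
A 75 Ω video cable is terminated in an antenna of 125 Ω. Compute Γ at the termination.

Γ = (Z_L − Z_0)/(Z_L + Z_0) = (125 − 75)/(125 + 75) = 50/200

Γ = 0.25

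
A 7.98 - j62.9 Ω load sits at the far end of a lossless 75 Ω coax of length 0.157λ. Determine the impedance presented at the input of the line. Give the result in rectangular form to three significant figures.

βl = 2π × 0.157 = 56.5°
tan(βl) = tan(56.5°) = 1.51
Z_in = Z_0·(Z_L + jZ_0·tanβl)/(Z_0 + jZ_L·tanβl)
     = 75·(7.98 + j50.5)/(170 + j12.1)

Z_in ≈ 5.07 + j21.9 Ω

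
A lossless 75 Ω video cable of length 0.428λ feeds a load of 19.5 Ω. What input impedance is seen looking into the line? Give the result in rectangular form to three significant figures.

βl = 2π × 0.428 = 154°
tan(βl) = tan(154°) = -0.486
Z_in = Z_0·(Z_L + jZ_0·tanβl)/(Z_0 + jZ_L·tanβl)
     = 75·(19.5 − j36.5)/(75 − j9.48)

Z_in ≈ 23.7 − j33.5 Ω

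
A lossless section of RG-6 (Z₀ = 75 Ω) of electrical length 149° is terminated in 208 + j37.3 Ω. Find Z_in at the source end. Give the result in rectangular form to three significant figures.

Z_in ≈ 63.4 + j75.4 Ω

tan(βl) = tan(149°) = -0.601
Z_in = Z_0·(Z_L + jZ_0·tanβl)/(Z_0 + jZ_L·tanβl)
     = 75·(208 − j7.76)/(97.4 − j125)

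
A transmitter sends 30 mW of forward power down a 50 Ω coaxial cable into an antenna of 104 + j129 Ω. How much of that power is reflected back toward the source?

P_reflected ≈ 14.5 mW

|Γ| = |(54 + j129)/(154 + j129)| = 0.696
|Γ|² = 0.485
P_refl = |Γ|²·P_inc = 14.5 mW, P_del = (1 − |Γ|²)·P_inc = 15.5 mW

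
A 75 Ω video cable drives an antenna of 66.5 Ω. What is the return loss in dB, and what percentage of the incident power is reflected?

RL ≈ 24.4 dB; 0.361% of incident power reflected

Γ = (66.5 − 75)/(66.5 + 75) = -0.0601
RL = −20·log₁₀(0.0601) = 24.4 dB
P_refl/P_inc = |Γ|² = 0.00361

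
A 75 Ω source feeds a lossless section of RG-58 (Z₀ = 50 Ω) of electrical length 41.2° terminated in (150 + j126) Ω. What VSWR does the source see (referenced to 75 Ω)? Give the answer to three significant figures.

tan(βl) = 0.875
Z_in = Z_0·(Z_L + jZ_0·tanβl)/(Z_0 + jZ_L·tanβl) = 31.7 − j71.7 Ω
Γ_s = (Z_in − Z_s)/(Z_in + Z_s) = (-43.3 − j71.7)/(107 − j71.7), |Γ_s| = 0.651
VSWR = (1 + |Γ_s|)/(1 − |Γ_s|)

VSWR ≈ 4.74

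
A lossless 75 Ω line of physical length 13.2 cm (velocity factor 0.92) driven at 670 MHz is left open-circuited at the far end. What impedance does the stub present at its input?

λ = v/f = 0.92·c / 670 MHz = 0.412 m
βl = 2π·l/λ = 2π × 0.32 = 115°
tan(βl) = -2.11
For an open-circuited stub, Z_in = −jZ_0·cot(βl) = −jZ_0/tan(βl)

Z_in ≈ +j35.5 Ω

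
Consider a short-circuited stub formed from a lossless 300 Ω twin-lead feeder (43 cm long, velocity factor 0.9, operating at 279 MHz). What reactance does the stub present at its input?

λ = v/f = 0.9·c / 279 MHz = 0.968 m
βl = 2π·l/λ = 2π × 0.444 = 160°
tan(βl) = -0.365
For a short-circuited stub, Z_in = jZ_0·tan(βl)

X_in ≈ -109 Ω (capacitive)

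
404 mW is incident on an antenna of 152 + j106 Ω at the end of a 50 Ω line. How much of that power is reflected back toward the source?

P_reflected ≈ 168 mW

|Γ| = |(102 + j106)/(202 + j106)| = 0.645
|Γ|² = 0.416
P_refl = |Γ|²·P_inc = 168 mW, P_del = (1 − |Γ|²)·P_inc = 236 mW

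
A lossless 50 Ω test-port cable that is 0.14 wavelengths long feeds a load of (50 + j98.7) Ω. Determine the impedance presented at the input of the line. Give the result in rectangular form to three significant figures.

βl = 2π × 0.14 = 50.4°
tan(βl) = tan(50.4°) = 1.21
Z_in = Z_0·(Z_L + jZ_0·tanβl)/(Z_0 + jZ_L·tanβl)
     = 50·(50 + j159)/(-69.3 + j60.4)

Z_in ≈ 36.4 − j83.1 Ω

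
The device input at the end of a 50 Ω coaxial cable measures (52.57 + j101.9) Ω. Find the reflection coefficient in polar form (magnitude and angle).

Γ ≈ 0.705 ∠ 43.7°

Γ = (Z_L − Z_0)/(Z_L + Z_0) = (2.57 + j101.9)/(102.6 + j101.9)
|Γ| = 102/145 = 0.705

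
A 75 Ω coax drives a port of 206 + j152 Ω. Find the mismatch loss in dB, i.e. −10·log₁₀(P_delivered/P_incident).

mismatch loss ≈ 2.18 dB

Γ = (131 + j152)/(281 + j152), |Γ| = 0.628
|Γ|² = 0.395, so P_del/P_inc = 1 − |Γ|² = 0.605
ML = −10·log₁₀(1 − |Γ|²)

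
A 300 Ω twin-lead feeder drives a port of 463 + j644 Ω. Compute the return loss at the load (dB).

RL ≈ 3.54 dB

Γ = (163 + j644)/(763 + j644), |Γ| = 0.665
RL = −20·log₁₀|Γ| = −20·log₁₀(0.665)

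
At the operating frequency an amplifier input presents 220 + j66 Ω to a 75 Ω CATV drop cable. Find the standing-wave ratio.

VSWR ≈ 3.23

Γ = (Z_L − Z_0)/(Z_L + Z_0) = (145 + j66)/(295 + j66)
|Γ| = 159/302 = 0.527
VSWR = (1 + |Γ|)/(1 − |Γ|) = 1.53/0.473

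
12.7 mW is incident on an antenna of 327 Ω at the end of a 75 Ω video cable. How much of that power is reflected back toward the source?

P_reflected ≈ 4.99 mW

Γ = (327 − 75)/(327 + 75) = 0.627
|Γ|² = 0.393
P_refl = |Γ|²·P_inc = 4.99 mW, P_del = (1 − |Γ|²)·P_inc = 7.71 mW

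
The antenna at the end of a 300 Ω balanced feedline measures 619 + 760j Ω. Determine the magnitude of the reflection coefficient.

Γ = (Z_L − Z_0)/(Z_L + Z_0) = (319 + j760)/(919 + j760)
|Γ| = 824/1190

|Γ| ≈ 0.691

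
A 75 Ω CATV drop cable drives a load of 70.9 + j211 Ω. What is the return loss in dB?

RL ≈ 1.7 dB

Γ = (-4.1 + j211)/(145.9 + j211), |Γ| = 0.823
RL = −20·log₁₀|Γ| = −20·log₁₀(0.823)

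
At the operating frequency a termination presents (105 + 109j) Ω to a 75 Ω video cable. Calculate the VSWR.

VSWR ≈ 3.32

Γ = (Z_L − Z_0)/(Z_L + Z_0) = (30 + j109)/(180 + j109)
|Γ| = 113/210 = 0.537
VSWR = (1 + |Γ|)/(1 − |Γ|) = 1.54/0.463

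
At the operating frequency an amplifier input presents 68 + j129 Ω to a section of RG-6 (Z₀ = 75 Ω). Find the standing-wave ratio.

Γ = (Z_L − Z_0)/(Z_L + Z_0) = (-7 + j129)/(143 + j129)
|Γ| = 129/193 = 0.671
VSWR = (1 + |Γ|)/(1 − |Γ|) = 1.67/0.329

VSWR ≈ 5.08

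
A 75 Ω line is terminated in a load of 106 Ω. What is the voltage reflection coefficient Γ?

Γ = 0.171

Γ = (Z_L − Z_0)/(Z_L + Z_0) = (106 − 75)/(106 + 75) = 31/181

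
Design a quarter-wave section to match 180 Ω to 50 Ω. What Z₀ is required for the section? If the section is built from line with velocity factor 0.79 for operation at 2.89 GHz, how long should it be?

Z_qwt = √(Z_0·R_L) = √(50 × 180) = √9000
λ = 0.79·c/f = 0.082 m, so l = λ/4 = 0.0205 m

Z_qwt ≈ 94.9 Ω; length ≈ 2.05 cm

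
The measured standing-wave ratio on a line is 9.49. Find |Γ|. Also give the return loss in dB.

|Γ| ≈ 0.809; return loss ≈ 1.84 dB

|Γ| = (S − 1)/(S + 1) = (9.49 − 1)/(9.49 + 1) = 8.49/10.5
RL = −20·log₁₀|Γ| = −20·log₁₀(0.809)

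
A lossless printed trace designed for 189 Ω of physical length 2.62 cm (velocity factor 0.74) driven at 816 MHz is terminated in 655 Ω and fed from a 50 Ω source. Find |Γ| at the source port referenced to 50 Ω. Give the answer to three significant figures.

|Γ| ≈ 0.809

λ = v/f = 0.74·c / 816 MHz = 0.272 m
βl = 2π·l/λ = 2π × 0.0963 = 34.7°
tan(βl) = 0.692
Z_in = Z_0·(Z_L + jZ_0·tanβl)/(Z_0 + jZ_L·tanβl) = 144 − j213 Ω
Γ_s = (Z_in − Z_s)/(Z_in + Z_s) = (93.6 − j213)/(194 − j213), |Γ_s| = 0.809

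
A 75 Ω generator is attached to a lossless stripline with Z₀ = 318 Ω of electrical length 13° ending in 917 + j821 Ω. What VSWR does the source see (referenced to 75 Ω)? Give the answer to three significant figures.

tan(βl) = 0.231
Z_in = Z_0·(Z_L + jZ_0·tanβl)/(Z_0 + jZ_L·tanβl) = 1590 − j411 Ω
Γ_s = (Z_in − Z_s)/(Z_in + Z_s) = (1520 − j411)/(1670 − j411), |Γ_s| = 0.915
VSWR = (1 + |Γ_s|)/(1 − |Γ_s|)

VSWR ≈ 22.7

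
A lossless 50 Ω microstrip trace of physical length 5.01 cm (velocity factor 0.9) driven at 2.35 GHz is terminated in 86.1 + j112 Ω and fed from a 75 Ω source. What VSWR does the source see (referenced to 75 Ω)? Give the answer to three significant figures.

VSWR ≈ 5.06

λ = v/f = 0.9·c / 2.35 GHz = 0.115 m
βl = 2π·l/λ = 2π × 0.436 = 157°
tan(βl) = -0.425
Z_in = Z_0·(Z_L + jZ_0·tanβl)/(Z_0 + jZ_L·tanβl) = 23.4 + j55.3 Ω
Γ_s = (Z_in − Z_s)/(Z_in + Z_s) = (-51.6 + j55.3)/(98.4 + j55.3), |Γ_s| = 0.67
VSWR = (1 + |Γ_s|)/(1 − |Γ_s|)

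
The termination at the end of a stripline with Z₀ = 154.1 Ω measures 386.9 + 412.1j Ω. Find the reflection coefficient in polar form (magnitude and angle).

Γ ≈ 0.696 ∠ 23.2°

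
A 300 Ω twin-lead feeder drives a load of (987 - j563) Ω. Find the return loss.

Γ = (687 − j563)/(1287 − j563), |Γ| = 0.632
RL = −20·log₁₀|Γ| = −20·log₁₀(0.632)

RL ≈ 3.98 dB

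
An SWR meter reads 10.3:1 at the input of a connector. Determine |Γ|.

|Γ| = (S − 1)/(S + 1) = (10.3 − 1)/(10.3 + 1) = 9.3/11.3

|Γ| ≈ 0.823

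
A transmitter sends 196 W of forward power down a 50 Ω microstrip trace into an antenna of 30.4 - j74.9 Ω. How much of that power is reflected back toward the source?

P_reflected ≈ 97.3 W

|Γ| = |(-19.6 − j74.9)/(80.4 − j74.9)| = 0.705
|Γ|² = 0.496
P_refl = |Γ|²·P_inc = 97.3 W, P_del = (1 − |Γ|²)·P_inc = 98.7 W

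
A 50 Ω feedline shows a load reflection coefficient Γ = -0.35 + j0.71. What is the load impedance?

Z_L ≈ 8.02 + j30.5 Ω

Z_L = Z_0·(1 + Γ)/(1 − Γ) = 50·(0.65 + j0.71)/(1.35 − j0.71)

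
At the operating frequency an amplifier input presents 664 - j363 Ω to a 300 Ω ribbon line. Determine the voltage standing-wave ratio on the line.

Γ = (Z_L − Z_0)/(Z_L + Z_0) = (364 − j363)/(964 − j363)
|Γ| = 514/1030 = 0.499
VSWR = (1 + |Γ|)/(1 − |Γ|) = 1.5/0.501

VSWR ≈ 2.99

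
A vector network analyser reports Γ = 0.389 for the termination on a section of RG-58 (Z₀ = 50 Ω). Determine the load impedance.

Z_L ≈ 114 Ω

Z_L = Z_0·(1 + Γ)/(1 − Γ) = 50·(1.39)/(0.611)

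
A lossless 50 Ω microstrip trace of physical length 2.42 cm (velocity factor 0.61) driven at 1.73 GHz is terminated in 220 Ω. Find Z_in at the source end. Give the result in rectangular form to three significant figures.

λ = v/f = 0.61·c / 1.73 GHz = 0.106 m
βl = 2π·l/λ = 2π × 0.229 = 82.4°
tan(βl) = tan(82.4°) = 7.45
Z_in = Z_0·(Z_L + jZ_0·tanβl)/(Z_0 + jZ_L·tanβl)
     = 50·(220 + j373)/(50 + j1640)

Z_in ≈ 11.6 − j6.36 Ω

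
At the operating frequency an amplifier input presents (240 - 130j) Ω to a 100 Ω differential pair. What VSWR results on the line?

Γ = (Z_L − Z_0)/(Z_L + Z_0) = (140 − j130)/(340 − j130)
|Γ| = 191/364 = 0.525
VSWR = (1 + |Γ|)/(1 − |Γ|) = 1.52/0.475

VSWR ≈ 3.21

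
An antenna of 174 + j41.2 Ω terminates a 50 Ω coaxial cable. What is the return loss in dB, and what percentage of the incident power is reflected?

Γ = (124 + j41.2)/(224 + j41.2), |Γ| = 0.574
RL = −20·log₁₀(0.574) = 4.83 dB
P_refl/P_inc = |Γ|² = 0.329

RL ≈ 4.83 dB; 32.9% of incident power reflected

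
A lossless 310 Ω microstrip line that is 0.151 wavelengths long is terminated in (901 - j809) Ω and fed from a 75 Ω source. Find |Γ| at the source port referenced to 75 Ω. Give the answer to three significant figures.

βl = 2π × 0.151 = 54.4°
tan(βl) = 1.39
Z_in = Z_0·(Z_L + jZ_0·tanβl)/(Z_0 + jZ_L·tanβl) = 69.9 − j142 Ω
Γ_s = (Z_in − Z_s)/(Z_in + Z_s) = (-5.09 − j142)/(145 − j142), |Γ_s| = 0.701

|Γ| ≈ 0.701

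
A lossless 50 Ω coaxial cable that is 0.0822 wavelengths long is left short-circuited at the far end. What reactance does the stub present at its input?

βl = 2π × 0.0822 = 29.6°
tan(βl) = 0.568
For a short-circuited stub, Z_in = jZ_0·tan(βl)

X_in ≈ 28.4 Ω (inductive)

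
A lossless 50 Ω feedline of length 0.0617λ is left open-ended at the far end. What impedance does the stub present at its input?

Z_in ≈ −j122 Ω

βl = 2π × 0.0617 = 22.2°
tan(βl) = 0.408
For an open-ended stub, Z_in = −jZ_0·cot(βl) = −jZ_0/tan(βl)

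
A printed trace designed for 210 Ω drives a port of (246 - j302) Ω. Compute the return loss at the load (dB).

RL ≈ 5.1 dB

Γ = (36 − j302)/(456 − j302), |Γ| = 0.556
RL = −20·log₁₀|Γ| = −20·log₁₀(0.556)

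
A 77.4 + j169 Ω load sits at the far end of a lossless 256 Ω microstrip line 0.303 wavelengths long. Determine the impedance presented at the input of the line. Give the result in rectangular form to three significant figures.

βl = 2π × 0.303 = 109°
tan(βl) = tan(109°) = -2.89
Z_in = Z_0·(Z_L + jZ_0·tanβl)/(Z_0 + jZ_L·tanβl)
     = 256·(77.4 − j571)/(745 − j224)

Z_in ≈ 78.5 − j173 Ω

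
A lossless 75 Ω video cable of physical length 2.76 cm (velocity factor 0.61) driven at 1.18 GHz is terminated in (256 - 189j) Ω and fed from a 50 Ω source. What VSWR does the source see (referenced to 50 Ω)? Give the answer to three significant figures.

VSWR ≈ 4.02

λ = v/f = 0.61·c / 1.18 GHz = 0.155 m
βl = 2π·l/λ = 2π × 0.178 = 64.1°
tan(βl) = 2.06
Z_in = Z_0·(Z_L + jZ_0·tanβl)/(Z_0 + jZ_L·tanβl) = 15.3 − j23 Ω
Γ_s = (Z_in − Z_s)/(Z_in + Z_s) = (-34.7 − j23)/(65.3 − j23), |Γ_s| = 0.601
VSWR = (1 + |Γ_s|)/(1 − |Γ_s|)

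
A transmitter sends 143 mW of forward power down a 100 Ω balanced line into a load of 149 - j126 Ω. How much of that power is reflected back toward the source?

|Γ| = |(49 − j126)/(249 − j126)| = 0.484
|Γ|² = 0.235
P_refl = |Γ|²·P_inc = 33.6 mW, P_del = (1 − |Γ|²)·P_inc = 109 mW

P_reflected ≈ 33.6 mW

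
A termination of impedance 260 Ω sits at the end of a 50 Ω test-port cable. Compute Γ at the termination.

Γ = 0.677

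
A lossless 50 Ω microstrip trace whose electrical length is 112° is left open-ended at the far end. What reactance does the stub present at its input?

X_in ≈ 20.2 Ω (inductive)

tan(βl) = -2.48
For an open-ended stub, Z_in = −jZ_0·cot(βl) = −jZ_0/tan(βl)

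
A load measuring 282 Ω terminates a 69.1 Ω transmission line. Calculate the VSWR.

Γ = (282 − 69.1)/(282 + 69.1) = 0.606
VSWR = (1 + 0.606)/(1 − 0.606)

VSWR ≈ 4.08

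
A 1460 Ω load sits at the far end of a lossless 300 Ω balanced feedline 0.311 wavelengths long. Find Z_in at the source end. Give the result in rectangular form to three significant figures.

βl = 2π × 0.311 = 112°
tan(βl) = tan(112°) = -2.48
Z_in = Z_0·(Z_L + jZ_0·tanβl)/(Z_0 + jZ_L·tanβl)
     = 300·(1460 − j744)/(300 − j3620)

Z_in ≈ 71.2 + j115 Ω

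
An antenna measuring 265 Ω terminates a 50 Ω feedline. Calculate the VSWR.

VSWR ≈ 5.3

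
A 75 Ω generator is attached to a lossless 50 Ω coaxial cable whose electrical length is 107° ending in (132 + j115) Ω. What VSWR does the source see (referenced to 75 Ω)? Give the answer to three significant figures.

tan(βl) = -3.27
Z_in = Z_0·(Z_L + jZ_0·tanβl)/(Z_0 + jZ_L·tanβl) = 10.5 + j4.93 Ω
Γ_s = (Z_in − Z_s)/(Z_in + Z_s) = (-64.5 + j4.93)/(85.5 + j4.93), |Γ_s| = 0.756
VSWR = (1 + |Γ_s|)/(1 − |Γ_s|)

VSWR ≈ 7.18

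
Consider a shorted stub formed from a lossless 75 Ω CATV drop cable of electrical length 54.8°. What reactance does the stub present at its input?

tan(βl) = 1.42
For a shorted stub, Z_in = jZ_0·tan(βl)

X_in ≈ 106 Ω (inductive)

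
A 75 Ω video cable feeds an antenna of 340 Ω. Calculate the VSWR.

Γ = (340 − 75)/(340 + 75) = 0.639
VSWR = (1 + 0.639)/(1 − 0.639)

VSWR ≈ 4.53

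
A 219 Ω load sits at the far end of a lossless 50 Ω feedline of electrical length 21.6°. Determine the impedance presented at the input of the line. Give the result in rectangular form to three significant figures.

tan(βl) = tan(21.6°) = 0.396
Z_in = Z_0·(Z_L + jZ_0·tanβl)/(Z_0 + jZ_L·tanβl)
     = 50·(219 + j19.8)/(50 + j86.7)

Z_in ≈ 63.2 − j89.8 Ω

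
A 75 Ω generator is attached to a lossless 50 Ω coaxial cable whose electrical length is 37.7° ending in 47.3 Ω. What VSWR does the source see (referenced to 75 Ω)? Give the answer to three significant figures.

tan(βl) = 0.773
Z_in = Z_0·(Z_L + jZ_0·tanβl)/(Z_0 + jZ_L·tanβl) = 49.2 + j2.65 Ω
Γ_s = (Z_in − Z_s)/(Z_in + Z_s) = (-25.8 + j2.65)/(124 + j2.65), |Γ_s| = 0.208
VSWR = (1 + |Γ_s|)/(1 − |Γ_s|)

VSWR ≈ 1.53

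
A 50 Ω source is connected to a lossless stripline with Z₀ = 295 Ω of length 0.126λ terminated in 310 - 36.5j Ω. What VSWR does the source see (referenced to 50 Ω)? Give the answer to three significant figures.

VSWR ≈ 5.25

βl = 2π × 0.126 = 45.4°
tan(βl) = 1.01
Z_in = Z_0·(Z_L + jZ_0·tanβl)/(Z_0 + jZ_L·tanβl) = 262 − j14.5 Ω
Γ_s = (Z_in − Z_s)/(Z_in + Z_s) = (212 − j14.5)/(312 − j14.5), |Γ_s| = 0.68
VSWR = (1 + |Γ_s|)/(1 − |Γ_s|)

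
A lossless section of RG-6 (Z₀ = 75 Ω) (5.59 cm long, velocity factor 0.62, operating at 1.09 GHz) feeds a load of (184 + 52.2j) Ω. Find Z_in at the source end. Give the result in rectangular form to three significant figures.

Z_in ≈ 31.3 + j24.1 Ω

λ = v/f = 0.62·c / 1.09 GHz = 0.171 m
βl = 2π·l/λ = 2π × 0.328 = 118°
tan(βl) = tan(118°) = -1.89
Z_in = Z_0·(Z_L + jZ_0·tanβl)/(Z_0 + jZ_L·tanβl)
     = 75·(184 − j89.3)/(173 − j347)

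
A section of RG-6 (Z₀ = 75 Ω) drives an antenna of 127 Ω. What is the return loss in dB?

RL ≈ 11.8 dB

Γ = (127 − 75)/(127 + 75) = 0.257
RL = −20·log₁₀|Γ| = −20·log₁₀(0.257)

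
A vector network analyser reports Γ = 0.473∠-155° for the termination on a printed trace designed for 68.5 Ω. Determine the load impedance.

Z_L = Z_0·(1 + Γ)/(1 − Γ) = 68.5·(0.571 − j0.2)/(1.43 + j0.2)

Z_L ≈ 25.6 − j13.2 Ω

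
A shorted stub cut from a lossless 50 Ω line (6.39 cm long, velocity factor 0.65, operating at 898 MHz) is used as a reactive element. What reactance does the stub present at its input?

X_in ≈ -175 Ω (capacitive)

λ = v/f = 0.65·c / 898 MHz = 0.217 m
βl = 2π·l/λ = 2π × 0.294 = 106°
tan(βl) = -3.5
For a shorted stub, Z_in = jZ_0·tan(βl)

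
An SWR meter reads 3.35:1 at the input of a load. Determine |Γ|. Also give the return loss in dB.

|Γ| ≈ 0.54; return loss ≈ 5.35 dB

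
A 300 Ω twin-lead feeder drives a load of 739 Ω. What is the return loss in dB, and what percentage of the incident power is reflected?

RL ≈ 7.48 dB; 17.9% of incident power reflected

Γ = (739 − 300)/(739 + 300) = 0.423
RL = −20·log₁₀(0.423) = 7.48 dB
P_refl/P_inc = |Γ|² = 0.179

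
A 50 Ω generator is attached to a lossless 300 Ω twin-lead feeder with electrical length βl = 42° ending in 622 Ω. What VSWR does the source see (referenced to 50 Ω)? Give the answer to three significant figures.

VSWR ≈ 8.24

tan(βl) = 0.9
Z_in = Z_0·(Z_L + jZ_0·tanβl)/(Z_0 + jZ_L·tanβl) = 251 − j199 Ω
Γ_s = (Z_in − Z_s)/(Z_in + Z_s) = (201 − j199)/(301 − j199), |Γ_s| = 0.784
VSWR = (1 + |Γ_s|)/(1 − |Γ_s|)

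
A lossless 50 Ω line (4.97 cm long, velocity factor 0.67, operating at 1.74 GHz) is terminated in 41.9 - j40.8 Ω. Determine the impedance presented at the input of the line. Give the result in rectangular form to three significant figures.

Z_in ≈ 95.4 − j43.3 Ω

λ = v/f = 0.67·c / 1.74 GHz = 0.116 m
βl = 2π·l/λ = 2π × 0.43 = 155°
tan(βl) = tan(155°) = -0.469
Z_in = Z_0·(Z_L + jZ_0·tanβl)/(Z_0 + jZ_L·tanβl)
     = 50·(41.9 − j64.2)/(30.9 − j19.6)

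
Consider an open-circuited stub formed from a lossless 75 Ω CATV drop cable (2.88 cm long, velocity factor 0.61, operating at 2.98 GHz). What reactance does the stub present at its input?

λ = v/f = 0.61·c / 2.98 GHz = 0.0614 m
βl = 2π·l/λ = 2π × 0.469 = 169°
tan(βl) = -0.197
For an open-circuited stub, Z_in = −jZ_0·cot(βl) = −jZ_0/tan(βl)

X_in ≈ 380 Ω (inductive)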